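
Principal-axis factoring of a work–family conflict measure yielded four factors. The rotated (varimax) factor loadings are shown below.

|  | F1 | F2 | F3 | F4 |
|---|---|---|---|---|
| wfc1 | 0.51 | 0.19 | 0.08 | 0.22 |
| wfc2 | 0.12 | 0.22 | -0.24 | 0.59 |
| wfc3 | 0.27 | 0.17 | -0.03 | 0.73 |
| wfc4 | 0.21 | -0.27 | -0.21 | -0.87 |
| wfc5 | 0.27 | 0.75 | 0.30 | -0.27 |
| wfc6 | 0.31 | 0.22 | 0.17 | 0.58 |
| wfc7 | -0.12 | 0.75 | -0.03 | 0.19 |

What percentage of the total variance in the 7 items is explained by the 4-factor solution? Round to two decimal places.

61.36%

SS loadings by factor: 0.5749, 1.3597, 0.2288, 2.1317; total = 4.2951.
Total variance with 7 standardized items is 7, so the solution explains 4.2951/7 = 0.6136 = 61.36%.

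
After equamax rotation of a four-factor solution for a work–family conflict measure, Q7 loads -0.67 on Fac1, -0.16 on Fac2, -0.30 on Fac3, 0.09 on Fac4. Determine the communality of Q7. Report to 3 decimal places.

h² = (-0.67)² + (-0.16)² + (-0.30)² + 0.09² = 0.4489 + 0.0256 + 0.0900 + 0.0081 = 0.5726

0.573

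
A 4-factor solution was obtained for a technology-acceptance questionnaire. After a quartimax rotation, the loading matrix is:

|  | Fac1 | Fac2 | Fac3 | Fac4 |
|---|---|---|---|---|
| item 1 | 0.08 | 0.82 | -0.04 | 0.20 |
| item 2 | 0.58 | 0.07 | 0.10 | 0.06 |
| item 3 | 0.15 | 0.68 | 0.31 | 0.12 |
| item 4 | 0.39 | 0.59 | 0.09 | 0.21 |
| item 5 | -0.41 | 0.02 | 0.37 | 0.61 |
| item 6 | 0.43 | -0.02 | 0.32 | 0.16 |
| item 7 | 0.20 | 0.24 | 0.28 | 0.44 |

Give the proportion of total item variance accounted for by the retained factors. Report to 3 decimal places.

0.512

Communalities: 0.7204, 0.3549, 0.5954, 0.5524, 0.6775, 0.3133, 0.3696; Σh² = 3.5835.
Total variance with 7 standardized items is 7, so the solution explains 3.5835/7 = 0.5119.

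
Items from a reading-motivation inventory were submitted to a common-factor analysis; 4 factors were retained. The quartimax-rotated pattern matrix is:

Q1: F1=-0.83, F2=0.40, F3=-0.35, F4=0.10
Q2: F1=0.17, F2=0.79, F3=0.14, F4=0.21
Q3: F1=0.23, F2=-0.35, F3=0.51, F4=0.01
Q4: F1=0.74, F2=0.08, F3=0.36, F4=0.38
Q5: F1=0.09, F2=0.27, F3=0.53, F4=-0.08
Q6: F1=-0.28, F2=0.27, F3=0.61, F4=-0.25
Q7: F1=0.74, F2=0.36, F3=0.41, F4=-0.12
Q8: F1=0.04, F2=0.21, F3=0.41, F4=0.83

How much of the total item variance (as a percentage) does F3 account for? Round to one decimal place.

19.0%

SS loadings for F3 = (-0.35)² + 0.14² + 0.51² + 0.36² + 0.53² + 0.61² + 0.41² + 0.41² = 1.5210
With 8 standardized items, total variance = 8. Proportion = 1.5210/8 = 0.1901 → 19.01%.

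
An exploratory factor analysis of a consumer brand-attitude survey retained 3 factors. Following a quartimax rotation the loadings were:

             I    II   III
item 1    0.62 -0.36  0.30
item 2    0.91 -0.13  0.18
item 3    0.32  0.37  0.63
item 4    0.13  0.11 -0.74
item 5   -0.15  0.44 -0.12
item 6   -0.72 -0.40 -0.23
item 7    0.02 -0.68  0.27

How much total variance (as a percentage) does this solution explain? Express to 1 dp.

SS loadings by factor: 1.8731, 1.1115, 1.2071; total = 4.1917.
Total variance with 7 standardized items is 7, so the solution explains 4.1917/7 = 0.5988 = 59.88%.

59.9%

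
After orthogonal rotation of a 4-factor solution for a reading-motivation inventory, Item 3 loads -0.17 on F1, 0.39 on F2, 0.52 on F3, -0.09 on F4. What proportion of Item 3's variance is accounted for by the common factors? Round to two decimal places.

h² = (-0.17)² + 0.39² + 0.52² + (-0.09)² = 0.0289 + 0.1521 + 0.2704 + 0.0081 = 0.4595

0.46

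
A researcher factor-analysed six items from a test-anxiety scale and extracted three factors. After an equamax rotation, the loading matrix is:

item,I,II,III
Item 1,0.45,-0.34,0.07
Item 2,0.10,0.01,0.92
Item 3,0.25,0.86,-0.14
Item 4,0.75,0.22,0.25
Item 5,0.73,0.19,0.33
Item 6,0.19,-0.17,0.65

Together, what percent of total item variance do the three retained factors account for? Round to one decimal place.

Communalities: 0.3230, 0.8565, 0.8217, 0.6734, 0.6779, 0.4875; Σh² = 3.8400.
Total variance with 6 standardized items is 6, so the solution explains 3.8400/6 = 0.6400 = 64.00%.

64.0%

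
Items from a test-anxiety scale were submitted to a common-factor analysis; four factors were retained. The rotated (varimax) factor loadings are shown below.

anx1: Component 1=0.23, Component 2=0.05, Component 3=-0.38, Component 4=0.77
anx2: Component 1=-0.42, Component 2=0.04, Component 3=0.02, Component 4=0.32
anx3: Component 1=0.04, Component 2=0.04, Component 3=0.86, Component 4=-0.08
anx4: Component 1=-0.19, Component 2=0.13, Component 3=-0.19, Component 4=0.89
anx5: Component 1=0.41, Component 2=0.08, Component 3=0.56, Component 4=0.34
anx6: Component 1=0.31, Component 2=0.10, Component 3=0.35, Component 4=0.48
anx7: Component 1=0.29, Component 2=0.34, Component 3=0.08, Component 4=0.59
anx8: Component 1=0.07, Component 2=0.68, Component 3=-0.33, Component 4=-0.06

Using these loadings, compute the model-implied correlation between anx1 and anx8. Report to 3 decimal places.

0.129

r̂ = Σ λ_i·λ_j across factors = (0.23)(0.07) + (0.05)(0.68) + (-0.38)(-0.33) + (0.77)(-0.06)
  = +0.0161 +0.0340 +0.1254 -0.0462 = 0.1293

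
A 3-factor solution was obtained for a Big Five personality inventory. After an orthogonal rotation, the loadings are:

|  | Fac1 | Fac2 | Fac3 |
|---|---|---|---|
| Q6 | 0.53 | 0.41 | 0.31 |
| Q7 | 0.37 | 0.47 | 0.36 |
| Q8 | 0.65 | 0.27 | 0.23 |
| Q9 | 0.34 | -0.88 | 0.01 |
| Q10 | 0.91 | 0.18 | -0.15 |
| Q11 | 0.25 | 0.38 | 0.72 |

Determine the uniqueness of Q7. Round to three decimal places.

h² = 0.37² + 0.47² + 0.36² = 0.1369 + 0.2209 + 0.1296 = 0.4874
Uniqueness u² = 1 − h² = 1 − 0.4874 = 0.5126

0.513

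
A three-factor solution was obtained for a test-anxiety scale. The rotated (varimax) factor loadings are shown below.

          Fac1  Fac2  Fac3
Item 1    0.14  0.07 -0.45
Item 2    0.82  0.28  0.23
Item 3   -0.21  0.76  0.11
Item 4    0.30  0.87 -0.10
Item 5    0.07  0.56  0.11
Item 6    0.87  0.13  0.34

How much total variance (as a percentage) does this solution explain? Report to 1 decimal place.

Communalities: 0.2270, 0.8037, 0.6338, 0.8569, 0.3306, 0.8894; Σh² = 3.7414.
Total variance with 6 standardized items is 6, so the solution explains 3.7414/6 = 0.6236 = 62.36%.

62.4%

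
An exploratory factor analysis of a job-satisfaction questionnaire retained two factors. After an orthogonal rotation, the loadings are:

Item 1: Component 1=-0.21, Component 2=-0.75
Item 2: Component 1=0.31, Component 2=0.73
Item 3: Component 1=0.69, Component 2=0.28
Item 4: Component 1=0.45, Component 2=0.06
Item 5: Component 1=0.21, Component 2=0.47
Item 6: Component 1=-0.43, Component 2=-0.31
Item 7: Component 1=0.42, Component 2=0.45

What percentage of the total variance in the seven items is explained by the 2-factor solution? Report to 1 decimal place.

41.7%

SS loadings by factor: 1.2242, 1.6969; total = 2.9211.
Total variance with 7 standardized items is 7, so the solution explains 2.9211/7 = 0.4173 = 41.73%.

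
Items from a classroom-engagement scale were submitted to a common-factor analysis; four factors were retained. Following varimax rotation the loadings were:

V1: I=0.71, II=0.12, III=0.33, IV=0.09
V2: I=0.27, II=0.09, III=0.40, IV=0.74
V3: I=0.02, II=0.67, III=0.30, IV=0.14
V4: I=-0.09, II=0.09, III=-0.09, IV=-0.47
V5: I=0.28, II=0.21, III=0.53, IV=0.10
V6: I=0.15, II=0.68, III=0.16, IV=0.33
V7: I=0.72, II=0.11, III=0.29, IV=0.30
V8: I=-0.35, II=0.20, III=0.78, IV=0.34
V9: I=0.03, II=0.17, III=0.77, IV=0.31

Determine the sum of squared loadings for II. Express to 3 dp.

SS loadings for II = 0.12² + 0.09² + 0.67² + 0.09² + 0.21² + 0.68² + 0.11² + 0.20² + 0.17² = 0.0144 + 0.0081 + 0.4489 + 0.0081 + 0.0441 + 0.4624 + 0.0121 + 0.0400 + 0.0289 = 1.0670

1.067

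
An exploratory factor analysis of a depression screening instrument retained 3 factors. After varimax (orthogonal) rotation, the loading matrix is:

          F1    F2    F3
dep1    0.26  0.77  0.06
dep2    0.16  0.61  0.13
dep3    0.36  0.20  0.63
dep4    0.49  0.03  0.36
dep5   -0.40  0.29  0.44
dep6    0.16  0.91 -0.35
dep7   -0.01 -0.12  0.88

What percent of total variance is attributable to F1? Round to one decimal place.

SS loadings for F1 = 0.26² + 0.16² + 0.36² + 0.49² + (-0.40)² + 0.16² + (-0.01)² = 0.6486
With 7 standardized items, total variance = 7. Proportion = 0.6486/7 = 0.0927 → 9.27%.

9.3%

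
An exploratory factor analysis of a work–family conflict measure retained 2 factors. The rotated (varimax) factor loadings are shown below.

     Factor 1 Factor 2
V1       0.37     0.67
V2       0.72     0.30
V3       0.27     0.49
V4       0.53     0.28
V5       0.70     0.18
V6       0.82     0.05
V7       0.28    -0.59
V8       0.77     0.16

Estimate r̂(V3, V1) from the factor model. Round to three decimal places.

0.428

r̂ = Σ λ_i·λ_j across factors = (0.27)(0.37) + (0.49)(0.67)
  = +0.0999 +0.3283 = 0.4282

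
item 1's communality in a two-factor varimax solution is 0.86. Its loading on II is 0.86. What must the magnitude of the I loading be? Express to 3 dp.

0.347

Under orthogonal rotation h² = Σλ², so λ_I² = h² − (0.7396) = 0.86 − 0.7396 = 0.1204.
|λ| = √0.1204 = 0.3470.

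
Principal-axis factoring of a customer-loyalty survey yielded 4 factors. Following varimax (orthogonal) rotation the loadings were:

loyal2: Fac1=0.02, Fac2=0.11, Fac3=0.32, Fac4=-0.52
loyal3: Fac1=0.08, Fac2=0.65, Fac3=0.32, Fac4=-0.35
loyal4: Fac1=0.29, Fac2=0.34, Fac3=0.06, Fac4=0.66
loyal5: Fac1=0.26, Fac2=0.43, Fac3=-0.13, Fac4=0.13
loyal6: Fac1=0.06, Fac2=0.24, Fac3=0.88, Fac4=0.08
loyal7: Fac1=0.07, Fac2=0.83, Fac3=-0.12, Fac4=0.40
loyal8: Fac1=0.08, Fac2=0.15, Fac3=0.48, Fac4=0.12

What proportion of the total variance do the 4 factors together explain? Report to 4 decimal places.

0.5640

Communalities: 0.3853, 0.6538, 0.6389, 0.2863, 0.8420, 0.8682, 0.2737; Σh² = 3.9482.
Total variance with 7 standardized items is 7, so the solution explains 3.9482/7 = 0.5640.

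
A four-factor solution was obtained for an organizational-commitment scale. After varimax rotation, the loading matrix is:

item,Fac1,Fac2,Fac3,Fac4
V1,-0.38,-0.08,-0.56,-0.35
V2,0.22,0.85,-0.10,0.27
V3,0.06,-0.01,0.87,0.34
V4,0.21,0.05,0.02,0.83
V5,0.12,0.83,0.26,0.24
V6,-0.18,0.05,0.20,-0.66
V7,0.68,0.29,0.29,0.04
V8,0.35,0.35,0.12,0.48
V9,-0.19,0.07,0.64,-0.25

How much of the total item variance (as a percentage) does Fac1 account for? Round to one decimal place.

10.1%

SS loadings for Fac1 = (-0.38)² + 0.22² + 0.06² + 0.21² + 0.12² + (-0.18)² + 0.68² + 0.35² + (-0.19)² = 0.9083
With 9 standardized items, total variance = 9. Proportion = 0.9083/9 = 0.1009 → 10.09%.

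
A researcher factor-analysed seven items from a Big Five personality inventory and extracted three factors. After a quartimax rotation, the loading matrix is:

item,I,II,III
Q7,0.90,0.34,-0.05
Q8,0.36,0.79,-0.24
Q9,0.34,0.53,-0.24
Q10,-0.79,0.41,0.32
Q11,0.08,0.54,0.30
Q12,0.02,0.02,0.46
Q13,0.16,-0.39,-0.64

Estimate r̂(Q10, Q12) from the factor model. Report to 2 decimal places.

r̂ = Σ λ_i·λ_j across factors = (-0.79)(0.02) + (0.41)(0.02) + (0.32)(0.46)
  = -0.0158 +0.0082 +0.1472 = 0.1396

0.14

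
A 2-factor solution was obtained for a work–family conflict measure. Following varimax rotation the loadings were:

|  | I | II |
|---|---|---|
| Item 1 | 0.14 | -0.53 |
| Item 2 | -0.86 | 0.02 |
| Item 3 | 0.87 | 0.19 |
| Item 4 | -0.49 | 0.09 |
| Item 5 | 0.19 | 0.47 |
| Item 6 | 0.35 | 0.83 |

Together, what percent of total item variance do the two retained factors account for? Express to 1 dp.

52.5%

Communalities: 0.3005, 0.7400, 0.7930, 0.2482, 0.2570, 0.8114; Σh² = 3.1501.
Total variance with 6 standardized items is 6, so the solution explains 3.1501/6 = 0.5250 = 52.50%.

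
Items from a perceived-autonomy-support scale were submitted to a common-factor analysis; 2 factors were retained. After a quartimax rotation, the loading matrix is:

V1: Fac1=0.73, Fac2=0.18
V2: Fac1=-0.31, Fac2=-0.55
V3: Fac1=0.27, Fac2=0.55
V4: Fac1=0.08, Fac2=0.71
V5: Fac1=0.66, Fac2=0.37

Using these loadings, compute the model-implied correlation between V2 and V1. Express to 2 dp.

r̂ = Σ λ_i·λ_j across factors = (-0.31)(0.73) + (-0.55)(0.18)
  = -0.2263 -0.0990 = -0.3253

-0.33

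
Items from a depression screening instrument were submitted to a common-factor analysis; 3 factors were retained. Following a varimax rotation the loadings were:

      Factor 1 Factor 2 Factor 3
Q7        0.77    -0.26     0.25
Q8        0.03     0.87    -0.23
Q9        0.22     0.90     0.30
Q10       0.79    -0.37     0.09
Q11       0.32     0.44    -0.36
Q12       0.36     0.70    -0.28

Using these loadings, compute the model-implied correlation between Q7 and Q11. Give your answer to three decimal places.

r̂ = Σ λ_i·λ_j across factors = (0.77)(0.32) + (-0.26)(0.44) + (0.25)(-0.36)
  = +0.2464 -0.1144 -0.0900 = 0.0420

0.042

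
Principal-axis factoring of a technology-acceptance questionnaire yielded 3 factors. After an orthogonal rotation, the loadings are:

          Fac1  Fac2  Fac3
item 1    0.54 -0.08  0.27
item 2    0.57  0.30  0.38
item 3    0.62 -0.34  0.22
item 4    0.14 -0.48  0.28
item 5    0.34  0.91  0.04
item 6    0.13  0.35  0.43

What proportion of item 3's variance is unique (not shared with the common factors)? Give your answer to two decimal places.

h² = 0.62² + (-0.34)² + 0.22² = 0.3844 + 0.1156 + 0.0484 = 0.5484
Uniqueness u² = 1 − h² = 1 − 0.5484 = 0.4516

0.45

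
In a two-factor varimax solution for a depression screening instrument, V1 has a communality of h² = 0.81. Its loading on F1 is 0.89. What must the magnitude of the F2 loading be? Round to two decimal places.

0.13

Under orthogonal rotation h² = Σλ², so λ_F2² = h² − (0.7921) = 0.81 − 0.7921 = 0.0179.
|λ| = √0.0179 = 0.1338.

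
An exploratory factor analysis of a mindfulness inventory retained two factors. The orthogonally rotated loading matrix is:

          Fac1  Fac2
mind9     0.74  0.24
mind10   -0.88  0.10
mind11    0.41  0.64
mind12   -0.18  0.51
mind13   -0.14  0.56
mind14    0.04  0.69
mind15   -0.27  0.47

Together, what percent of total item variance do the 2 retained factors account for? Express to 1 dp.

Communalities: 0.6052, 0.7844, 0.5777, 0.2925, 0.3332, 0.4777, 0.2938; Σh² = 3.3645.
Total variance with 7 standardized items is 7, so the solution explains 3.3645/7 = 0.4806 = 48.06%.

48.1%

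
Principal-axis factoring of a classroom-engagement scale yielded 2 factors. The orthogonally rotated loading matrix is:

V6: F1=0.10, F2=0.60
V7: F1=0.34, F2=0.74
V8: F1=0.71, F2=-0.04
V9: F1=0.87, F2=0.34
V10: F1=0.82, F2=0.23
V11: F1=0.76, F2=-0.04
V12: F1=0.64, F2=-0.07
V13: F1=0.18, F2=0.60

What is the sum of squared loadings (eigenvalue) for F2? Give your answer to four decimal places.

1.4442

SS loadings for F2 = 0.60² + 0.74² + (-0.04)² + 0.34² + 0.23² + (-0.04)² + (-0.07)² + 0.60² = 0.3600 + 0.5476 + 0.0016 + 0.1156 + 0.0529 + 0.0016 + 0.0049 + 0.3600 = 1.4442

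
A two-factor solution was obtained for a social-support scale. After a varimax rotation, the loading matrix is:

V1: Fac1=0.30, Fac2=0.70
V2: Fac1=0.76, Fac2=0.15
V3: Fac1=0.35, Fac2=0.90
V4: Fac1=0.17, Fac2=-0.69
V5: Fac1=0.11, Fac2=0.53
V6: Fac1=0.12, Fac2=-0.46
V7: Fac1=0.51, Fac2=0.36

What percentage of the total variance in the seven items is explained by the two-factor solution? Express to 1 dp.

Communalities: 0.5800, 0.6001, 0.9325, 0.5050, 0.2930, 0.2260, 0.3897; Σh² = 3.5263.
Total variance with 7 standardized items is 7, so the solution explains 3.5263/7 = 0.5038 = 50.38%.

50.4%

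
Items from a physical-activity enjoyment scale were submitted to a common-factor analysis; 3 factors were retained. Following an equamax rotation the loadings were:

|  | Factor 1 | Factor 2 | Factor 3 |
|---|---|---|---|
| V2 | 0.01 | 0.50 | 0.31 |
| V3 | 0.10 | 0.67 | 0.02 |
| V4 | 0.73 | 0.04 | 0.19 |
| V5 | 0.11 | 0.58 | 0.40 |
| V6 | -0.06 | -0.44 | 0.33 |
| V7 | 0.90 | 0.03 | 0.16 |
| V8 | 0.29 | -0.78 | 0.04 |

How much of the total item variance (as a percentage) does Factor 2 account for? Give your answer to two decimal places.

26.28%

SS loadings for Factor 2 = 0.50² + 0.67² + 0.04² + 0.58² + (-0.44)² + 0.03² + (-0.78)² = 1.8398
With 7 standardized items, total variance = 7. Proportion = 1.8398/7 = 0.2628 → 26.28%.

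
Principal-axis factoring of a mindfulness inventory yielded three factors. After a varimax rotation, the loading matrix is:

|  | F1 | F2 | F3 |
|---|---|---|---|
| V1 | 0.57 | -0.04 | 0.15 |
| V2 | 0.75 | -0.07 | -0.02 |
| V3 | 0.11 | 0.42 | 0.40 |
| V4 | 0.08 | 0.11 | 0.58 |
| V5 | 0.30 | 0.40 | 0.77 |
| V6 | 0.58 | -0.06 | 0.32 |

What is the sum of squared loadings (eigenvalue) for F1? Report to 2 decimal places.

SS loadings for F1 = 0.57² + 0.75² + 0.11² + 0.08² + 0.30² + 0.58² = 0.3249 + 0.5625 + 0.0121 + 0.0064 + 0.0900 + 0.3364 = 1.3323

1.33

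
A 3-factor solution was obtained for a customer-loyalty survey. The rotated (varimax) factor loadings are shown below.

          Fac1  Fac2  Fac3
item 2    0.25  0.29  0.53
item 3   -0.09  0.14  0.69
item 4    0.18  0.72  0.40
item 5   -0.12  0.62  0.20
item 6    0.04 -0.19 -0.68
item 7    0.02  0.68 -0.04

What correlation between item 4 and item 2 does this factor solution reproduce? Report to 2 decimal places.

r̂ = Σ λ_i·λ_j across factors = (0.18)(0.25) + (0.72)(0.29) + (0.40)(0.53)
  = +0.0450 +0.2088 +0.2120 = 0.4658

0.47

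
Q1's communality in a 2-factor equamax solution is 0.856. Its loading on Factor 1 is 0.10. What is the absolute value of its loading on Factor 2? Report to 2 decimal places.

0.92

Under orthogonal rotation h² = Σλ², so λ_Factor 2² = h² − (0.0100) = 0.856 − 0.0100 = 0.8460.
|λ| = √0.8460 = 0.9198.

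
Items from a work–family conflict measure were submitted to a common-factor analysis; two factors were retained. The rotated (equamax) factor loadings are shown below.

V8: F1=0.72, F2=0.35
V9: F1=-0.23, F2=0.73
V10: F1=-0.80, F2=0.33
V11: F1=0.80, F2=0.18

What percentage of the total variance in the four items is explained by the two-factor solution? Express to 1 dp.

Communalities: 0.6409, 0.5858, 0.7489, 0.6724; Σh² = 2.6480.
Total variance with 4 standardized items is 4, so the solution explains 2.6480/4 = 0.6620 = 66.20%.

66.2%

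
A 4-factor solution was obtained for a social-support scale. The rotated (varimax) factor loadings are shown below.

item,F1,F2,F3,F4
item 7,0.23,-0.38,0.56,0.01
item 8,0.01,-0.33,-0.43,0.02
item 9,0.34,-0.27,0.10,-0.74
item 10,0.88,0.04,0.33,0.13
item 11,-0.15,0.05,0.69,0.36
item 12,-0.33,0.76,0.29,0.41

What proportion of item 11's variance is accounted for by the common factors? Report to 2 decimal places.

h² = (-0.15)² + 0.05² + 0.69² + 0.36² = 0.0225 + 0.0025 + 0.4761 + 0.1296 = 0.6307

0.63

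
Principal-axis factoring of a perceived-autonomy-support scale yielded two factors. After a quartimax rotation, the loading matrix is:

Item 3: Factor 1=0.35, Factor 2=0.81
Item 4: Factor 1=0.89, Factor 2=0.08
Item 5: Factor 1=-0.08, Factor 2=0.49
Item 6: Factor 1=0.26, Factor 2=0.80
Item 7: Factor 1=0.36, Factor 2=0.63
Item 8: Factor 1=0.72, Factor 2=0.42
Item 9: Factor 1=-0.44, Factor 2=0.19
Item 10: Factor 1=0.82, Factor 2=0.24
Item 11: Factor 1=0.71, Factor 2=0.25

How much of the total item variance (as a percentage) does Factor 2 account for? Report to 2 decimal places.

SS loadings for Factor 2 = 0.81² + 0.08² + 0.49² + 0.80² + 0.63² + 0.42² + 0.19² + 0.24² + 0.25² = 2.2721
With 9 standardized items, total variance = 9. Proportion = 2.2721/9 = 0.2525 → 25.25%.

25.25%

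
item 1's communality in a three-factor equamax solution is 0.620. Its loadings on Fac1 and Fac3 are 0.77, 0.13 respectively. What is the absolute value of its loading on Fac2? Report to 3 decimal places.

Under orthogonal rotation h² = Σλ², so λ_Fac2² = h² − (0.6098) = 0.620 − 0.6098 = 0.0102.
|λ| = √0.0102 = 0.1010.

0.101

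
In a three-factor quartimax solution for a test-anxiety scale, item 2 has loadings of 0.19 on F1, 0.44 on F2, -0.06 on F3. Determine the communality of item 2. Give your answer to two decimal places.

0.23

h² = 0.19² + 0.44² + (-0.06)² = 0.0361 + 0.1936 + 0.0036 = 0.2333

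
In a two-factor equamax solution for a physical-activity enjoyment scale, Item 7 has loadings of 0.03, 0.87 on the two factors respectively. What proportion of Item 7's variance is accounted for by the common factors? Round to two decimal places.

0.76

h² = 0.03² + 0.87² = 0.0009 + 0.7569 = 0.7578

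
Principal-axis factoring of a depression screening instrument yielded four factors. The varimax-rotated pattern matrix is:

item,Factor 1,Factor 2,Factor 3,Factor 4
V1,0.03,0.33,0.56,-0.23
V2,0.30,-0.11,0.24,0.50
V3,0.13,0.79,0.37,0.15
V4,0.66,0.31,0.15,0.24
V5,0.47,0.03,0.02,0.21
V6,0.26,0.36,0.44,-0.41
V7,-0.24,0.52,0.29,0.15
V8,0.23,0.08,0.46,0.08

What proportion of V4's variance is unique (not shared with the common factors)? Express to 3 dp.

h² = 0.66² + 0.31² + 0.15² + 0.24² = 0.4356 + 0.0961 + 0.0225 + 0.0576 = 0.6118
Uniqueness u² = 1 − h² = 1 − 0.6118 = 0.3882

0.388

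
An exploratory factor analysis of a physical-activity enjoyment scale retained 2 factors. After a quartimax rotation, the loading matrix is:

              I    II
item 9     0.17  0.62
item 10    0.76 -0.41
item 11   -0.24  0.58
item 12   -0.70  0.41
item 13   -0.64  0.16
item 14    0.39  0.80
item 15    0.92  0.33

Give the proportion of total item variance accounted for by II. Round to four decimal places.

SS loadings for II = 0.62² + (-0.41)² + 0.58² + 0.41² + 0.16² + 0.80² + 0.33² = 1.8315
Proportion of variance = 1.8315 / 7 = 0.2616.

0.2616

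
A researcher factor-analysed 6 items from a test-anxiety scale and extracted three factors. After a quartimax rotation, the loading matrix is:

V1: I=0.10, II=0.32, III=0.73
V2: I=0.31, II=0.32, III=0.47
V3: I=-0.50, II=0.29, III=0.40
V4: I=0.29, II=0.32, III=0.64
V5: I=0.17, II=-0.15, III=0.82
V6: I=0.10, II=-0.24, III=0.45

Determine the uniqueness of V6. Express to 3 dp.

0.730

h² = 0.10² + (-0.24)² + 0.45² = 0.0100 + 0.0576 + 0.2025 = 0.2701
Uniqueness u² = 1 − h² = 1 − 0.2701 = 0.7299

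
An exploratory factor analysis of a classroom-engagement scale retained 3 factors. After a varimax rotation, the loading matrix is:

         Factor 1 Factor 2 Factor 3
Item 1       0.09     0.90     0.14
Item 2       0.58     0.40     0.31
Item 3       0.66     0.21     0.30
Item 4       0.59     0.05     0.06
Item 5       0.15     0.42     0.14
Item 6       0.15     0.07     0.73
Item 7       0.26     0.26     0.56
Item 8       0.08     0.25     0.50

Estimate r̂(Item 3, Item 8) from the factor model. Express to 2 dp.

r̂ = Σ λ_i·λ_j across factors = (0.66)(0.08) + (0.21)(0.25) + (0.30)(0.50)
  = +0.0528 +0.0525 +0.1500 = 0.2553

0.26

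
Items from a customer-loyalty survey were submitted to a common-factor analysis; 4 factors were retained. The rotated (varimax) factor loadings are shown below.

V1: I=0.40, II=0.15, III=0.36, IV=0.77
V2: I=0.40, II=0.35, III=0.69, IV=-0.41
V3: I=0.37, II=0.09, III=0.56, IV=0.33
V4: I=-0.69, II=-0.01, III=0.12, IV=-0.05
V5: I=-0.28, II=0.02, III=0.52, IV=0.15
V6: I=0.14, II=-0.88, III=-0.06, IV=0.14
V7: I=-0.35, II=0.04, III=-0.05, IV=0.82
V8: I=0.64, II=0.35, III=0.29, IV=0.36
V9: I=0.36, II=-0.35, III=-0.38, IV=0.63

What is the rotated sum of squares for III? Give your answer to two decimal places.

1.44

SS loadings for III = 0.36² + 0.69² + 0.56² + 0.12² + 0.52² + (-0.06)² + (-0.05)² + 0.29² + (-0.38)² = 0.1296 + 0.4761 + 0.3136 + 0.0144 + 0.2704 + 0.0036 + 0.0025 + 0.0841 + 0.1444 = 1.4387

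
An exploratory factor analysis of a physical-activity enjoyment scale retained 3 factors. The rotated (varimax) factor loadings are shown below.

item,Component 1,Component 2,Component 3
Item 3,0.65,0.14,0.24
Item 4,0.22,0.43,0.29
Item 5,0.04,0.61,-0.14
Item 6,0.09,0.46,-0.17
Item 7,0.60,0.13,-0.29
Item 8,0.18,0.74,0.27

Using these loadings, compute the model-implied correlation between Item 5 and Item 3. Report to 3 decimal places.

r̂ = Σ λ_i·λ_j across factors = (0.04)(0.65) + (0.61)(0.14) + (-0.14)(0.24)
  = +0.0260 +0.0854 -0.0336 = 0.0778

0.078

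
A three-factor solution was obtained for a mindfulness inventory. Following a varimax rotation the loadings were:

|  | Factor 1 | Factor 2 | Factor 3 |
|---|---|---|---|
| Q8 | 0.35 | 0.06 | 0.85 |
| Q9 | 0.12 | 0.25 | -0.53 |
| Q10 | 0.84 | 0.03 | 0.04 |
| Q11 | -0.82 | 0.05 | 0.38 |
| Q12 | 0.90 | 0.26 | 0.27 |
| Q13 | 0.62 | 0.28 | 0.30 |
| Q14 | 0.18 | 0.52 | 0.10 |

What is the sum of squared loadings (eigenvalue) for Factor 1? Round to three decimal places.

2.742

SS loadings for Factor 1 = 0.35² + 0.12² + 0.84² + (-0.82)² + 0.90² + 0.62² + 0.18² = 0.1225 + 0.0144 + 0.7056 + 0.6724 + 0.8100 + 0.3844 + 0.0324 = 2.7417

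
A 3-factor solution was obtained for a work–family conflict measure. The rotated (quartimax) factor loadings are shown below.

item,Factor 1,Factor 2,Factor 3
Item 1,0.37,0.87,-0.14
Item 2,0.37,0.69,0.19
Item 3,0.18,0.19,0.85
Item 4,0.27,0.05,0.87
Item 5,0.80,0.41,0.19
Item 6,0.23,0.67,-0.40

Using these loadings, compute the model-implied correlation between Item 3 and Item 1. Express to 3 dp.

0.113

r̂ = Σ λ_i·λ_j across factors = (0.18)(0.37) + (0.19)(0.87) + (0.85)(-0.14)
  = +0.0666 +0.1653 -0.1190 = 0.1129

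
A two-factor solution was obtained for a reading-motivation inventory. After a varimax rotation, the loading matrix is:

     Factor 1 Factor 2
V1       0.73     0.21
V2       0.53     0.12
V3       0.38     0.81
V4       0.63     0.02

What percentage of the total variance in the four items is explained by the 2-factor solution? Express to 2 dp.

Communalities: 0.5770, 0.2953, 0.8005, 0.3973; Σh² = 2.0701.
Total variance with 4 standardized items is 4, so the solution explains 2.0701/4 = 0.5175 = 51.75%.

51.75%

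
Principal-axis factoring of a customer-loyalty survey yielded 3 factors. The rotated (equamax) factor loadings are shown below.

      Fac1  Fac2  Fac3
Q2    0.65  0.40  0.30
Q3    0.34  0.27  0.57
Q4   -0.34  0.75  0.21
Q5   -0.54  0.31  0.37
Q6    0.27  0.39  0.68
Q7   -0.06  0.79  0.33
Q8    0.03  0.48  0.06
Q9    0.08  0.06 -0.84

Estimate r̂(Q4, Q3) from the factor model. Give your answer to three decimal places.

r̂ = Σ λ_i·λ_j across factors = (-0.34)(0.34) + (0.75)(0.27) + (0.21)(0.57)
  = -0.1156 +0.2025 +0.1197 = 0.2066

0.207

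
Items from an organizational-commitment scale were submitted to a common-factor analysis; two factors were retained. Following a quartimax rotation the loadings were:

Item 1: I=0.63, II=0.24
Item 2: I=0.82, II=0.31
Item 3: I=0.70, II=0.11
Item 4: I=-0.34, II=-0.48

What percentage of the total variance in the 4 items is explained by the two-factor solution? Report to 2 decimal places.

51.78%

Communalities: 0.4545, 0.7685, 0.5021, 0.3460; Σh² = 2.0711.
Total variance with 4 standardized items is 4, so the solution explains 2.0711/4 = 0.5178 = 51.78%.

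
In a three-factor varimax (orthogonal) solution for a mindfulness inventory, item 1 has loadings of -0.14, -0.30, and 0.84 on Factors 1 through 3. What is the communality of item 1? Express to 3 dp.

h² = (-0.14)² + (-0.30)² + 0.84² = 0.0196 + 0.0900 + 0.7056 = 0.8152

0.815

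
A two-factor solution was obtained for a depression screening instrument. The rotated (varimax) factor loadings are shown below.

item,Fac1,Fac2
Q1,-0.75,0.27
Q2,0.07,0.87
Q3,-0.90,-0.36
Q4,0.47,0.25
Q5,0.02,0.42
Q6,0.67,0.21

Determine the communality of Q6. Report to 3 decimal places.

0.493

h² = 0.67² + 0.21² = 0.4489 + 0.0441 = 0.4930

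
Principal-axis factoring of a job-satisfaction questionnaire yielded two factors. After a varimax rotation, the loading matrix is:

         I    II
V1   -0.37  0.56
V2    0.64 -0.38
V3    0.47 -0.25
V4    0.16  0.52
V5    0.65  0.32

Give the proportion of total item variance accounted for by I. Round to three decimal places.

0.243

SS loadings for I = (-0.37)² + 0.64² + 0.47² + 0.16² + 0.65² = 1.2155
Proportion of variance = 1.2155 / 5 = 0.2431.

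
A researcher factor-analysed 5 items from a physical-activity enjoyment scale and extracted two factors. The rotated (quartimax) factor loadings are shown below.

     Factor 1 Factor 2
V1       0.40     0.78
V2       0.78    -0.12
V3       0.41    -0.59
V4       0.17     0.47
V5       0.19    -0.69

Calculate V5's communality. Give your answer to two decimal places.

0.51

h² = 0.19² + (-0.69)² = 0.0361 + 0.4761 = 0.5122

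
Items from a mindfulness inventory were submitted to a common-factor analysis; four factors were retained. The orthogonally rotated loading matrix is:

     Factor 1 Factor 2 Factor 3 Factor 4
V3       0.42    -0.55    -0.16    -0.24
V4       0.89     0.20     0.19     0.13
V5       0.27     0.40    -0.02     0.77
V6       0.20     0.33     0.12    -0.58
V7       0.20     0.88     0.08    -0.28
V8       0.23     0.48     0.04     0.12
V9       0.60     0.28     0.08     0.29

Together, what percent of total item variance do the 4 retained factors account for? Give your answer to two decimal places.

64.29%

Communalities: 0.5621, 0.8851, 0.8262, 0.4997, 0.8992, 0.2993, 0.5289; Σh² = 4.5005.
Total variance with 7 standardized items is 7, so the solution explains 4.5005/7 = 0.6429 = 64.29%.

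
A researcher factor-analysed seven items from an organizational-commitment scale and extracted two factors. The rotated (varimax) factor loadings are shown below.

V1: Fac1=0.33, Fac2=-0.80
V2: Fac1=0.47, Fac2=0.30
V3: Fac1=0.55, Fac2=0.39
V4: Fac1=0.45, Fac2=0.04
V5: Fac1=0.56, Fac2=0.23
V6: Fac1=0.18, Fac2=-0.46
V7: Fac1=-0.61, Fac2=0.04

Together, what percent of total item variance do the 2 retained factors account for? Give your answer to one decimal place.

38.6%

SS loadings by factor: 1.5529, 1.1498; total = 2.7027.
Total variance with 7 standardized items is 7, so the solution explains 2.7027/7 = 0.3861 = 38.61%.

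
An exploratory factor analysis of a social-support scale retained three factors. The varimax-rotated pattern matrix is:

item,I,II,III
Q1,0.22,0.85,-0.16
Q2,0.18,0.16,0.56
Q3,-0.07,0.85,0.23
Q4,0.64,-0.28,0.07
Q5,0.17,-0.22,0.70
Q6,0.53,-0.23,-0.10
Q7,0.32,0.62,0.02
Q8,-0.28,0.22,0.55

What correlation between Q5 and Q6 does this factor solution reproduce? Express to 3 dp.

0.071

r̂ = Σ λ_i·λ_j across factors = (0.17)(0.53) + (-0.22)(-0.23) + (0.70)(-0.10)
  = +0.0901 +0.0506 -0.0700 = 0.0707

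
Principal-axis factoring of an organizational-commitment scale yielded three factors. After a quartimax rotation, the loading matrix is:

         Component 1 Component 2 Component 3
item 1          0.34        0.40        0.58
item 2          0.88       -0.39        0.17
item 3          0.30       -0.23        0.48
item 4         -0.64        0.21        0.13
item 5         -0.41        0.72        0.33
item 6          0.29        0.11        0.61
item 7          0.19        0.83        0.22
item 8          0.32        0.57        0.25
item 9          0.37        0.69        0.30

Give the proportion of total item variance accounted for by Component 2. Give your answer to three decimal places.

SS loadings for Component 2 = 0.40² + (-0.39)² + (-0.23)² + 0.21² + 0.72² + 0.11² + 0.83² + 0.57² + 0.69² = 2.4295
Proportion of variance = 2.4295 / 9 = 0.2699.

0.270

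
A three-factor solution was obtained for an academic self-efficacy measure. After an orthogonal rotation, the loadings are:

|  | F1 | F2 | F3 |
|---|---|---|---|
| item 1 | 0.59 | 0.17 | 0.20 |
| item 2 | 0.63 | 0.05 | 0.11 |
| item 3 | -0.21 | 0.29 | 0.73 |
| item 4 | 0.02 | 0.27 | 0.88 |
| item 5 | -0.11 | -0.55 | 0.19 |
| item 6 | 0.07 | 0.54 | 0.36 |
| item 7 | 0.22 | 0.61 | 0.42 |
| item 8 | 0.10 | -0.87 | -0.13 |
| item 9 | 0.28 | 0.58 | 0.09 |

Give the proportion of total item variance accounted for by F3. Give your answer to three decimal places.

SS loadings for F3 = 0.20² + 0.11² + 0.73² + 0.88² + 0.19² + 0.36² + 0.42² + (-0.13)² + 0.09² = 1.7265
Proportion of variance = 1.7265 / 9 = 0.1918.

0.192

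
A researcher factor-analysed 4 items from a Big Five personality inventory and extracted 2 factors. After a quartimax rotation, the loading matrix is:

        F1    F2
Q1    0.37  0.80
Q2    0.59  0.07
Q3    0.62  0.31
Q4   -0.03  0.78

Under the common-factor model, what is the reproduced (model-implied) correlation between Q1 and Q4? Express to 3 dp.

r̂ = Σ λ_i·λ_j across factors = (0.37)(-0.03) + (0.80)(0.78)
  = -0.0111 +0.6240 = 0.6129

0.613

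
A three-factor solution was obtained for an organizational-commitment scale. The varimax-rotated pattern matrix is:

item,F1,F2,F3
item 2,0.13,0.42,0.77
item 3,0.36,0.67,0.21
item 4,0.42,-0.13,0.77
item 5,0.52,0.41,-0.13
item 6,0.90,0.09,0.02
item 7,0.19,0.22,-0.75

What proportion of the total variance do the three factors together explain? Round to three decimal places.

Communalities: 0.7862, 0.6226, 0.7862, 0.4554, 0.8185, 0.6470; Σh² = 4.1159.
Total variance with 6 standardized items is 6, so the solution explains 4.1159/6 = 0.6860.

0.686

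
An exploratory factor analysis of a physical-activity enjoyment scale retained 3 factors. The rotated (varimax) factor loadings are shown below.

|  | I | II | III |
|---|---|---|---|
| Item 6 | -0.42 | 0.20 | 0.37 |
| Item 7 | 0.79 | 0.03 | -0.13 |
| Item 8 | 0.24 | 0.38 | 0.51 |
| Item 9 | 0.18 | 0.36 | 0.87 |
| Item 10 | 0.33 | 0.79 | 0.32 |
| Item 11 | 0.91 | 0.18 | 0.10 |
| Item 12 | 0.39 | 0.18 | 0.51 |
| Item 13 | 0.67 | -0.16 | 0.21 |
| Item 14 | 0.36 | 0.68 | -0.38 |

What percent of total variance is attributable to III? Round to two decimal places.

SS loadings for III = 0.37² + (-0.13)² + 0.51² + 0.87² + 0.32² + 0.10² + 0.51² + 0.21² + (-0.38)² = 1.7318
With 9 standardized items, total variance = 9. Proportion = 1.7318/9 = 0.1924 → 19.24%.

19.24%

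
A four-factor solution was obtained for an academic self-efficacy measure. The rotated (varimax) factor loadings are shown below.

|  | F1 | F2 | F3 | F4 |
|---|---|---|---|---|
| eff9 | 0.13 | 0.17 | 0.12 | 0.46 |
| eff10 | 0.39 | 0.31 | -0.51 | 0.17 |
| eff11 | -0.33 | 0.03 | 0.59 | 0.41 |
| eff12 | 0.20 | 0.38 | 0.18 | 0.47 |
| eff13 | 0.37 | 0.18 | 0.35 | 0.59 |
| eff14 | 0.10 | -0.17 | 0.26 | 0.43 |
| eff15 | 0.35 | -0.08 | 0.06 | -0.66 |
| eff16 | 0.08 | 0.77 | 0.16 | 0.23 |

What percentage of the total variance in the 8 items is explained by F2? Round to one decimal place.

11.6%

SS loadings for F2 = 0.17² + 0.31² + 0.03² + 0.38² + 0.18² + (-0.17)² + (-0.08)² + 0.77² = 0.9309
With 8 standardized items, total variance = 8. Proportion = 0.9309/8 = 0.1164 → 11.64%.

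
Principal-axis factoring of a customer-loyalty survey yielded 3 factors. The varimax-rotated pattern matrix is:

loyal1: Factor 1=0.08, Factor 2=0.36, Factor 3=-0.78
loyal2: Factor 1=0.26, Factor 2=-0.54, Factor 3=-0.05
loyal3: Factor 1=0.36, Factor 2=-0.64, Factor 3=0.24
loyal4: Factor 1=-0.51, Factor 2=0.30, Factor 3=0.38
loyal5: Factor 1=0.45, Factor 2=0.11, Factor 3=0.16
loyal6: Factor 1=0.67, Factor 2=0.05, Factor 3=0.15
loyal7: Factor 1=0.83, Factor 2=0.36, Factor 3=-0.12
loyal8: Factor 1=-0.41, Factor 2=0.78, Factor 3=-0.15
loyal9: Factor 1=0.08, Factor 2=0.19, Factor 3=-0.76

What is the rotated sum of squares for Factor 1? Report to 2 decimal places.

SS loadings for Factor 1 = 0.08² + 0.26² + 0.36² + (-0.51)² + 0.45² + 0.67² + 0.83² + (-0.41)² + 0.08² = 0.0064 + 0.0676 + 0.1296 + 0.2601 + 0.2025 + 0.4489 + 0.6889 + 0.1681 + 0.0064 = 1.9785

1.98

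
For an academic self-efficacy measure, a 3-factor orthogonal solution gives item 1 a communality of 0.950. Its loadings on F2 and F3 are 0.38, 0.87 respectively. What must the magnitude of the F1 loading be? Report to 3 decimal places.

0.221

Under orthogonal rotation h² = Σλ², so λ_F1² = h² − (0.9013) = 0.950 − 0.9013 = 0.0487.
|λ| = √0.0487 = 0.2207.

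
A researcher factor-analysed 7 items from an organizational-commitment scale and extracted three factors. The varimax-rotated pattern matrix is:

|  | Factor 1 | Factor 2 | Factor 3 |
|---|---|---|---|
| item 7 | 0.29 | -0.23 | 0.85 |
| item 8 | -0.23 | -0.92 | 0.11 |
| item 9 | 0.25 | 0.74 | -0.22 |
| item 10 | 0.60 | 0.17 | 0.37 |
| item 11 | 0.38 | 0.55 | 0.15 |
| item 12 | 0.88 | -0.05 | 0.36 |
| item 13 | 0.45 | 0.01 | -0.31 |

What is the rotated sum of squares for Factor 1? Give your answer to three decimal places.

1.681

SS loadings for Factor 1 = 0.29² + (-0.23)² + 0.25² + 0.60² + 0.38² + 0.88² + 0.45² = 0.0841 + 0.0529 + 0.0625 + 0.3600 + 0.1444 + 0.7744 + 0.2025 = 1.6808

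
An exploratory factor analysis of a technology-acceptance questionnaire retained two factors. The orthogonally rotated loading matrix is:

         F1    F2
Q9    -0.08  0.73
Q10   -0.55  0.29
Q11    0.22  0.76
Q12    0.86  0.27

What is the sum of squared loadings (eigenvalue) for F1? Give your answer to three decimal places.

SS loadings for F1 = (-0.08)² + (-0.55)² + 0.22² + 0.86² = 0.0064 + 0.3025 + 0.0484 + 0.7396 = 1.0969

1.097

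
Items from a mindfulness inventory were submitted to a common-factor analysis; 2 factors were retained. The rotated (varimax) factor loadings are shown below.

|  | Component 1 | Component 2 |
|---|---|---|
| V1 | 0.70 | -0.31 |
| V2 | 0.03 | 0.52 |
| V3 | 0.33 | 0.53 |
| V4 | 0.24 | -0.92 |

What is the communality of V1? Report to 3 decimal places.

0.586

h² = 0.70² + (-0.31)² = 0.4900 + 0.0961 = 0.5861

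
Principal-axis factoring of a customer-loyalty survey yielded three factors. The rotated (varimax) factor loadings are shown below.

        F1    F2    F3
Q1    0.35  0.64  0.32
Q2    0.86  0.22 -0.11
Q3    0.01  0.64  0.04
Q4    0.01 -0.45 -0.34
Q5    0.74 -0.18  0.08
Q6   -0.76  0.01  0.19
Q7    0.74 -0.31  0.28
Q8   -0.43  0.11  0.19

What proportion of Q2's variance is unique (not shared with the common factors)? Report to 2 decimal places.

0.20

h² = 0.86² + 0.22² + (-0.11)² = 0.7396 + 0.0484 + 0.0121 = 0.8001
Uniqueness u² = 1 − h² = 1 − 0.8001 = 0.1999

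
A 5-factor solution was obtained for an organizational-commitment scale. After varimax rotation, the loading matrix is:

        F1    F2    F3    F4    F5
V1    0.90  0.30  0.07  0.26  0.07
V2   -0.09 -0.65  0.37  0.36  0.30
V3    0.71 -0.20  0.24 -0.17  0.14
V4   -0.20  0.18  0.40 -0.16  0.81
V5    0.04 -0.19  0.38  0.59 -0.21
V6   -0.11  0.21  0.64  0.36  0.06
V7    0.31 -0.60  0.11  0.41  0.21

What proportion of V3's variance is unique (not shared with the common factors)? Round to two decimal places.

h² = 0.71² + (-0.20)² + 0.24² + (-0.17)² + 0.14² = 0.5041 + 0.0400 + 0.0576 + 0.0289 + 0.0196 = 0.6502
Uniqueness u² = 1 − h² = 1 − 0.6502 = 0.3498

0.35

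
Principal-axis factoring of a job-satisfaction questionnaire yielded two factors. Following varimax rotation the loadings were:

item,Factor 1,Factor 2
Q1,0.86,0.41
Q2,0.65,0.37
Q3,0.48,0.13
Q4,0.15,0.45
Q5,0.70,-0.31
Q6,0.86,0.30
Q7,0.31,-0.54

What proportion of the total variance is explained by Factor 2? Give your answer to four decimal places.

0.1432

SS loadings for Factor 2 = 0.41² + 0.37² + 0.13² + 0.45² + (-0.31)² + 0.30² + (-0.54)² = 1.0021
Proportion of variance = 1.0021 / 7 = 0.1432.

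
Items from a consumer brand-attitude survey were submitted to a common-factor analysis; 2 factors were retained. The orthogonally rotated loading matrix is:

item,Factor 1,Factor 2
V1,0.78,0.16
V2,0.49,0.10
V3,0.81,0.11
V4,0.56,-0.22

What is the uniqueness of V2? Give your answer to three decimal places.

0.750

h² = 0.49² + 0.10² = 0.2401 + 0.0100 = 0.2501
Uniqueness u² = 1 − h² = 1 − 0.2501 = 0.7499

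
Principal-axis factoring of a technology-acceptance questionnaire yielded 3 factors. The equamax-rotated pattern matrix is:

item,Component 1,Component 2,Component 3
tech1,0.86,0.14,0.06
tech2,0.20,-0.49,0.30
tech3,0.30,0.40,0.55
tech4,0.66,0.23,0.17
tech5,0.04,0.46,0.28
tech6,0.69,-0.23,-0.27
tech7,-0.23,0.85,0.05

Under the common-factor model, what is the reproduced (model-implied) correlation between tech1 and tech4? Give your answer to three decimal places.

0.610

r̂ = Σ λ_i·λ_j across factors = (0.86)(0.66) + (0.14)(0.23) + (0.06)(0.17)
  = +0.5676 +0.0322 +0.0102 = 0.6100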